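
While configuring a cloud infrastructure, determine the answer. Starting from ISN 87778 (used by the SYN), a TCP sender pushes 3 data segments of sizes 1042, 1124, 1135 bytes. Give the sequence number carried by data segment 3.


The SYN occupies sequence number ISN = 87778, so the first data byte is ISN + 1 = 87779.
SEQ of data segment i = (ISN + 1) + sum of payload sizes of segments 1..i-1.
Segment 1: SEQ = 87779, payload = 1042 bytes
Segment 2: SEQ = 88821, payload = 1124 bytes
Segment 3: SEQ = 89945, payload = 1135 bytes
SEQ of segment 3 = 87779 + 1042 + 1124 = 89945

89945


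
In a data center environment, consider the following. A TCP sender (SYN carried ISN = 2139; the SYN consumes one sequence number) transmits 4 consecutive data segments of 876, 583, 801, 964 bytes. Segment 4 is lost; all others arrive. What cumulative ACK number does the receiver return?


SYN uses sequence number 2139; first data byte = ISN + 1 = 2140.
Segment 1: SEQ = 2140, len = 876 B, covers [2140, 3015]
Segment 2: SEQ = 3016, len = 583 B, covers [3016, 3598]
Segment 3: SEQ = 3599, len = 801 B, covers [3599, 4399]
Segment 4: SEQ = 4400, len = 964 B, covers [4400, 5363] [LOST]
In-order data received: bytes [2140, 4399] (segments 1..3).
Segment 4 missing -> gap begins at byte 4400.
Cumulative ACK = next expected in-order byte = 2140 + 876 + 583 + 801 = 4400

4400


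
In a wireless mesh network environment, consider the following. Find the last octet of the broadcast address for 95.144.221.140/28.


Given: IP = 95.144.221.140, prefix = /28
Host bits = 32 - 28 = 4
Network last octet = 140 AND mask = 128
Host part size = 2^4 - 1 = 15
Broadcast last octet = 128 OR 15 = 143

143


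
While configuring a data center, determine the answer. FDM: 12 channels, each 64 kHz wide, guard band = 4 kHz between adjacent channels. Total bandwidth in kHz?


Given: 12 channels, 64 kHz each, guard = 4 kHz
Channel bandwidth = 12 * 64 = 768 kHz
Guard bands = 11 gaps * 4 kHz = 44 kHz
Total = 768 + 44 = 812 kHz

812


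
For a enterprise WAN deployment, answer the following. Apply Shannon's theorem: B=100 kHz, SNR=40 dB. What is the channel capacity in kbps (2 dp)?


Given: B = 100 kHz, SNR = 40 dB
SNR linear = 10^(40/10) = 10000
1 + SNR = 10001
log2(10001) = 13.2878566418
C = 100 * 1000 * 13.2878566418 = 1328785.6642 bps
C = 1328.785664 kbps -> 1328.79 kbps (2 dp)

1328.79


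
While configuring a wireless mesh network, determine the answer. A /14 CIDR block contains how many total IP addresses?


Given: CIDR prefix /14
Host bits = 32 - 14 = 18
Total addresses = 2^18 = 262144

262144


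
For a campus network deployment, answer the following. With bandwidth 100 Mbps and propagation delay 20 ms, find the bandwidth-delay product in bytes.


Given: bandwidth = 100 Mbps, delay = 20 ms
BDP in bits = 100 * 10^6 * 20 / 1000
BDP in bits = 2000000
BDP in bytes = 2000000 / 8 = 250000

250000


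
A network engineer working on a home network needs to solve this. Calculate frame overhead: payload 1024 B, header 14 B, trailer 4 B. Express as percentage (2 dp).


Given: payload = 1024 B, header = 14 B, trailer = 4 B
Overhead bytes = header + trailer = 14 + 4 = 18
Total frame = payload + overhead = 1024 + 18 = 1042
Overhead % = 18 / 1042 * 100 = 1.7274% -> 1.73% (2 dp)

1.73


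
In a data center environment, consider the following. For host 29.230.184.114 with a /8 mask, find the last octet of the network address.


Given: IP = 29.230.184.114, prefix = /8
Subnet mask = 255.0.0.0
Last octet of IP: 114
Last octet of mask: 0
Network last octet = 114 AND 0 = 0

0


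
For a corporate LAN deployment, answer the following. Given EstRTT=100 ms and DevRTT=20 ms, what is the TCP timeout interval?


Given: EstRTT = 100 ms, DevRTT = 20 ms
Timeout = EstRTT + 4 * DevRTT
4 * DevRTT = 4 * 20 = 80
Timeout = 100 + 80 = 180 ms

180


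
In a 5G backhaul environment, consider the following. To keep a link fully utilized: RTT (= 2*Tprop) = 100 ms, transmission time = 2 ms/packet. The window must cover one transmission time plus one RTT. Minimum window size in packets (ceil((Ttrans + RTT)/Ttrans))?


Given: Ttrans = 2 ms, RTT = 100 ms (= 2 * Tprop, Tprop = 50 ms)
Time until first ACK returns = Ttrans + RTT = 2 + 100 = 102 ms
Need W * Ttrans >= Ttrans + RTT  ->  W >= (Ttrans + RTT) / Ttrans
(Ttrans + RTT) / Ttrans = 102 / 2 = 51
W_min = ceil(51) = 51

51


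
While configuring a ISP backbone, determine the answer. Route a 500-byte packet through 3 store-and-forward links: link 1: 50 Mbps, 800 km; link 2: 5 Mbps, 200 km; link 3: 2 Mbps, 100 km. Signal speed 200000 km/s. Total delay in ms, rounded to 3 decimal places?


Packet = 500 bytes = 4000 bits. Store-and-forward: sum (t_trans + t_prop) per link.
Link 1: t_trans = 4000/(50*10^6) s = 0.0800 ms; t_prop = 800/200000 s = 4.0000 ms; subtotal = 4.0800 ms
Link 2: t_trans = 4000/(5*10^6) s = 0.8000 ms; t_prop = 200/200000 s = 1.0000 ms; subtotal = 1.8000 ms
Link 3: t_trans = 4000/(2*10^6) s = 2.0000 ms; t_prop = 100/200000 s = 0.5000 ms; subtotal = 2.5000 ms
End-to-end = 4.0800 + 1.8000 + 2.5000 = 8.3800 ms -> 8.380 ms (3 dp)

8.380


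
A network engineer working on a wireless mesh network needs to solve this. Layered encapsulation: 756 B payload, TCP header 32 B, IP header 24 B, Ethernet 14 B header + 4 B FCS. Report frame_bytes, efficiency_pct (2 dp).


TCP segment = 756 + 32 = 788 B
IP packet = 788 + 24 = 812 B
Ethernet frame = 812 + 14 + 4 = 830 B
Efficiency = app / frame = 756 / 830 = 0.910843 = 91.0843% -> 91.08% (2 dp)

830, 91.08


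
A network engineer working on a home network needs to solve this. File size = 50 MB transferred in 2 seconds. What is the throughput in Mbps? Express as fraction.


Given: file = 50 MB, time = 2 s
File in Mb = 50 * 8 = 400 Mb
Throughput = 400 / 2 Mbps
Throughput = 200 Mbps

200


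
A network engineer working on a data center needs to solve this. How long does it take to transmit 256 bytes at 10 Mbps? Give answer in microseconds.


Given: packet = 256 bytes, bandwidth = 10 Mbps
Packet in bits = 256 * 8 = 2048 bits
Bandwidth = 10 * 10^6 = 10000000 bps
Time = 2048 / 10000000 seconds
Time in us = 2048 * 10^6 / 10000000 = 204.8

204.8


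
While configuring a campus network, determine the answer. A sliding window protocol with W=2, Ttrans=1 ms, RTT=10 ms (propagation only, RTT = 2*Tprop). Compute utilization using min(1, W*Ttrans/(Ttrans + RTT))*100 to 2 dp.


Given: W = 2, Ttrans = 1 ms, RTT = 10 ms (= 2 * Tprop, Tprop = 5 ms)
Cycle time = Ttrans + RTT = 1 + 10 = 11 ms (first packet sent until its ACK returns)
W * Ttrans = 2 * 1 = 2 ms of sending per cycle
W * Ttrans / (Ttrans + RTT) = 2 / 11 = 0.181818
U = min(1, 0.181818) = 0.181818
U% = 18.18%

18.18


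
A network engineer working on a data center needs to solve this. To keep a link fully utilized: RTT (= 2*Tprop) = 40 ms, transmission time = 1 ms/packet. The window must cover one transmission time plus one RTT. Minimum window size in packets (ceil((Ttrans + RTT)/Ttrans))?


Given: Ttrans = 1 ms, RTT = 40 ms (= 2 * Tprop, Tprop = 20 ms)
Time until first ACK returns = Ttrans + RTT = 1 + 40 = 41 ms
Need W * Ttrans >= Ttrans + RTT  ->  W >= (Ttrans + RTT) / Ttrans
(Ttrans + RTT) / Ttrans = 41 / 1 = 41
W_min = ceil(41) = 41

41


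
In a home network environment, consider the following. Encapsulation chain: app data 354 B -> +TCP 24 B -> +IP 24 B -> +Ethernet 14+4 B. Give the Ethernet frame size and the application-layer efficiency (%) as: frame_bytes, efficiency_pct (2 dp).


TCP segment = 354 + 24 = 378 B
IP packet = 378 + 24 = 402 B
Ethernet frame = 402 + 14 + 4 = 420 B
Efficiency = app / frame = 354 / 420 = 0.842857 = 84.2857% -> 84.29% (2 dp)

420, 84.29


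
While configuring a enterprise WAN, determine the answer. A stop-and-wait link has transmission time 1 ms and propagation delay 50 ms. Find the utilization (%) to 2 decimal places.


Given: Ttrans = 1 ms, Tprop = 50 ms
RTT = 2 * Tprop = 2 * 50 = 100 ms
U = Ttrans / (Ttrans + RTT)
U = 1 / (1 + 100)
U = 1 / 101 = 0.009901
U% = 0.99%

0.99


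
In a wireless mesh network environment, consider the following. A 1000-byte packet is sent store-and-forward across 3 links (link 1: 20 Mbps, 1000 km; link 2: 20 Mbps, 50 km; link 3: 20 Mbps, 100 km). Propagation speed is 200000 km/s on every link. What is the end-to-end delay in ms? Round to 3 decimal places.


Packet = 1000 bytes = 8000 bits. Store-and-forward: sum (t_trans + t_prop) per link.
Link 1: t_trans = 8000/(20*10^6) s = 0.4000 ms; t_prop = 1000/200000 s = 5.0000 ms; subtotal = 5.4000 ms
Link 2: t_trans = 8000/(20*10^6) s = 0.4000 ms; t_prop = 50/200000 s = 0.2500 ms; subtotal = 0.6500 ms
Link 3: t_trans = 8000/(20*10^6) s = 0.4000 ms; t_prop = 100/200000 s = 0.5000 ms; subtotal = 0.9000 ms
End-to-end = 5.4000 + 0.6500 + 0.9000 = 6.9500 ms -> 6.950 ms (3 dp)

6.950


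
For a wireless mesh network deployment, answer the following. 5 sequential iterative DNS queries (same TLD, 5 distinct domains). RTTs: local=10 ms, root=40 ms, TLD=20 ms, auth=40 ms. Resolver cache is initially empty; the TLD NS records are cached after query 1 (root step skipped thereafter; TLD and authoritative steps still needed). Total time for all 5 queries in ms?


Lookup 1 (cold cache): local + root + TLD + auth = 10 + 40 + 20 + 40 = 110 ms
Lookups 2..5 (TLD NS cached -> skip root; new domain -> still ask TLD and auth): local + TLD + auth = 10 + 20 + 40 = 70 ms each
Remaining 4 lookups: 4 * 70 = 280 ms
Total = 110 + 280 = 390 ms

390


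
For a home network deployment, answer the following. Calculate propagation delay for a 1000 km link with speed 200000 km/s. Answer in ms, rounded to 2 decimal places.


Given: distance = 1000 km, speed = 200000 km/s
Delay = distance / speed = 1000 / 200000 seconds
Delay in ms = 1000 * 1000 / 200000
Delay = 5.0000 ms
Rounded to 2 dp = 5.00 ms

5.00


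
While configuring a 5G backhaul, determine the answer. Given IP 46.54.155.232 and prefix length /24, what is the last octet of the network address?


Given: IP = 46.54.155.232, prefix = /24
Subnet mask = 255.255.255.0
Last octet of IP: 232
Last octet of mask: 0
Network last octet = 232 AND 0 = 0

0


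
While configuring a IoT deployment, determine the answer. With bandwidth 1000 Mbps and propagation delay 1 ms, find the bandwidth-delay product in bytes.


Given: bandwidth = 1000 Mbps, delay = 1 ms
BDP in bits = 1000 * 10^6 * 1 / 1000
BDP in bits = 1000000
BDP in bytes = 1000000 / 8 = 125000

125000


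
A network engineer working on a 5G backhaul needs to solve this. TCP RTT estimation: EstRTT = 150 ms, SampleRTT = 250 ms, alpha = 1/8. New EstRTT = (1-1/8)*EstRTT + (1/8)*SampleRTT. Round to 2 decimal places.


Given: EstRTT = 150 ms, SampleRTT = 250 ms, alpha = 1/8
New EstRTT = (1 - alpha) * EstRTT + alpha * SampleRTT
(7/8) * 150 = 131.25
(1/8) * 250 = 31.25
New EstRTT = 131.25 + 31.25 = 162.5 ms -> 162.50 ms (2 dp)

162.50


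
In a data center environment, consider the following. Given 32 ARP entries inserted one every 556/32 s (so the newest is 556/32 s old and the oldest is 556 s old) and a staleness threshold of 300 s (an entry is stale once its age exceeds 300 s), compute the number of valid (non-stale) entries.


Ages are k * 556/32 s for k = 1..32 (spacing = 17.3750 s).
Entry k is valid iff k * 556/32 <= 300 iff k <= 32 * 300 / 556 = 17.2662
n_valid = floor(17.2662) = 17
(n_stale = 32 - 17 = 15)

17


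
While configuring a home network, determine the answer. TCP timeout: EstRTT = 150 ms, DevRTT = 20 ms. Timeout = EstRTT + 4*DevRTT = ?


Given: EstRTT = 150 ms, DevRTT = 20 ms
Timeout = EstRTT + 4 * DevRTT
4 * DevRTT = 4 * 20 = 80
Timeout = 150 + 80 = 230 ms

230


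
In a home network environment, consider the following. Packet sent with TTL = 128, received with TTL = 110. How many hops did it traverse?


Given: initial TTL = 128, received TTL = 110
Hops = initial TTL - received TTL
Hops = 128 - 110 = 18

18


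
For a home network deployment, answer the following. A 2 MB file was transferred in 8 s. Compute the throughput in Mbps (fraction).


Given: file = 2 MB, time = 8 s
File in Mb = 2 * 8 = 16 Mb
Throughput = 16 / 8 Mbps
Throughput = 2 Mbps

2


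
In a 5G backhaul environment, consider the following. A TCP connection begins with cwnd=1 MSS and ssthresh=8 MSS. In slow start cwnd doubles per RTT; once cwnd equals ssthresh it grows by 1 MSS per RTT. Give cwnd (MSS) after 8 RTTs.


RTT 0: cwnd = 1 MSS (initial)
RTT 1: cwnd = 2 MSS (slow start, doubled)
RTT 2: cwnd = 4 MSS (slow start, doubled)
RTT 3: cwnd = 8 MSS (slow start, doubled)
RTT 4: cwnd = 9 MSS (congestion avoidance, +1)
RTT 5: cwnd = 10 MSS (congestion avoidance, +1)
RTT 6: cwnd = 11 MSS (congestion avoidance, +1)
RTT 7: cwnd = 12 MSS (congestion avoidance, +1)
RTT 8: cwnd = 13 MSS (congestion avoidance, +1)

13


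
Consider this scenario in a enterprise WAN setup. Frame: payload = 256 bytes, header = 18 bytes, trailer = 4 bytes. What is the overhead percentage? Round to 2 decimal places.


Given: payload = 256 B, header = 18 B, trailer = 4 B
Overhead bytes = header + trailer = 18 + 4 = 22
Total frame = payload + overhead = 256 + 22 = 278
Overhead % = 22 / 278 * 100 = 7.9137% -> 7.91% (2 dp)

7.91


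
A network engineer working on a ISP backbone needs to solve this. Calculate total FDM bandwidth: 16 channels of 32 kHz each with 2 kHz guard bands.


Given: 16 channels, 32 kHz each, guard = 2 kHz
Channel bandwidth = 16 * 32 = 512 kHz
Guard bands = 15 gaps * 2 kHz = 30 kHz
Total = 512 + 30 = 542 kHz

542


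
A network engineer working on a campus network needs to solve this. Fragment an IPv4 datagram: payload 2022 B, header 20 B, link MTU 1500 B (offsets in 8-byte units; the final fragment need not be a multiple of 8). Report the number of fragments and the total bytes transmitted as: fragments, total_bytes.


Max data per non-final fragment = floor((MTU - header)/8)*8 = floor((1500 - 20)/8)*8 = floor(1480/8)*8 = 1480 B
Final fragment needs no 8-byte alignment: it can carry up to MTU - header = 1480 B
Non-final fragments needed = ceil((payload - 1480) / 1480) = ceil(542/1480) = ceil(0.3662) = 1
Number of fragments = 1 + 1 = 2
Fragment sizes (data): 1 * 1480 B + 542 B (last, 542 <= 1480 OK)
Total bytes sent = payload + n_frags * header = 2022 + 2*20 = 2022 + 40 = 2062 B

2, 2062


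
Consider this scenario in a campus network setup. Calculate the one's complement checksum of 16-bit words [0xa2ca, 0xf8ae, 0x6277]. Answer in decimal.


Given words: [0xa2ca, 0xf8ae, 0x6277]
Step 1: Sum all words
Raw sum = 41674 + 63662 + 25207 = 130543
Step 2: Fold carry: (65007 + 1) = 65008
One's complement = ~65008 & 0xFFFF = 527

527


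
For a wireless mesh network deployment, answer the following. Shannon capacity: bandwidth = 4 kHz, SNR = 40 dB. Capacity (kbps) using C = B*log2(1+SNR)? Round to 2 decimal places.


Given: B = 4 kHz, SNR = 40 dB
SNR linear = 10^(40/10) = 10000
1 + SNR = 10001
log2(10001) = 13.2878566418
C = 4 * 1000 * 13.2878566418 = 53151.4266 bps
C = 53.151427 kbps -> 53.15 kbps (2 dp)

53.15


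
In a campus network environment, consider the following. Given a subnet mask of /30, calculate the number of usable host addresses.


Given: subnet mask /30
Host bits = 32 - 30 = 2
Total addresses = 2^2 = 4
Usable hosts = 4 - 2 (network + broadcast) = 2

2


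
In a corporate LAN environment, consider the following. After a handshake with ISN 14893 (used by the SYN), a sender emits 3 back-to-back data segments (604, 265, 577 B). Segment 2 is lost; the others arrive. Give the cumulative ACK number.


SYN uses sequence number 14893; first data byte = ISN + 1 = 14894.
Segment 1: SEQ = 14894, len = 604 B, covers [14894, 15497]
Segment 2: SEQ = 15498, len = 265 B, covers [15498, 15762] [LOST]
Segment 3: SEQ = 15763, len = 577 B, covers [15763, 16339]
In-order data received: bytes [14894, 15497] (segments 1..1).
Segment 2 missing -> gap begins at byte 15498; later segments buffered out of order.
Cumulative ACK = next expected in-order byte = 14894 + 604 = 15498

15498


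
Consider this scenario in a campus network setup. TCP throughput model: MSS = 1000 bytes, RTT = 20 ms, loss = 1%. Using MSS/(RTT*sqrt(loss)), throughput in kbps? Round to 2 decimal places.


Given: MSS = 1000 bytes, RTT = 20 ms, loss = 1%
RTT in seconds = 20 / 1000 = 0.02
Loss rate = 1% = 0.01
sqrt(loss) = sqrt(0.01) = 0.1
Throughput (bytes/s) = 1000 / (0.02 * 0.1) = 500000.0000
Throughput (kbps) = 500000.0000 * 8 / 1000 = 4000.000000 -> 4000.00 kbps (2 dp)

4000.00


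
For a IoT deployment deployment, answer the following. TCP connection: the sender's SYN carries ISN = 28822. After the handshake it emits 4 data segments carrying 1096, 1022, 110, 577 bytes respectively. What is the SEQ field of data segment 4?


The SYN occupies sequence number ISN = 28822, so the first data byte is ISN + 1 = 28823.
SEQ of data segment i = (ISN + 1) + sum of payload sizes of segments 1..i-1.
Segment 1: SEQ = 28823, payload = 1096 bytes
Segment 2: SEQ = 29919, payload = 1022 bytes
Segment 3: SEQ = 30941, payload = 110 bytes
Segment 4: SEQ = 31051, payload = 577 bytes
SEQ of segment 4 = 28823 + 1096 + 1022 + 110 = 31051

31051


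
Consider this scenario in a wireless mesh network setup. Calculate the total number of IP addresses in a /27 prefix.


Given: CIDR prefix /27
Host bits = 32 - 27 = 5
Total addresses = 2^5 = 32

32


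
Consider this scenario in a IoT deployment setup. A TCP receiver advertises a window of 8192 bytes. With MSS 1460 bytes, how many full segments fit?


Given: RWND = 8192 bytes, MSS = 1460 bytes
Full segments = floor(RWND / MSS)
Full segments = floor(8192 / 1460)
Full segments = floor(5.611) = 5

5


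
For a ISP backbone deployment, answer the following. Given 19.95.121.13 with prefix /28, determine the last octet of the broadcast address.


Given: IP = 19.95.121.13, prefix = /28
Host bits = 32 - 28 = 4
Network last octet = 13 AND mask = 0
Host part size = 2^4 - 1 = 15
Broadcast last octet = 0 OR 15 = 15

15


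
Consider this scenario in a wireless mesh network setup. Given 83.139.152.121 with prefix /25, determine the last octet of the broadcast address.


Given: IP = 83.139.152.121, prefix = /25
Host bits = 32 - 25 = 7
Network last octet = 121 AND mask = 0
Host part size = 2^7 - 1 = 127
Broadcast last octet = 0 OR 127 = 127

127


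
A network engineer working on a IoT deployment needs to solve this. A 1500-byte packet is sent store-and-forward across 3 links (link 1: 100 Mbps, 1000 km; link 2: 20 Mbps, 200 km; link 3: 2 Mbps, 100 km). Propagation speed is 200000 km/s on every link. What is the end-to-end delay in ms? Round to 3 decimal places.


Packet = 1500 bytes = 12000 bits. Store-and-forward: sum (t_trans + t_prop) per link.
Link 1: t_trans = 12000/(100*10^6) s = 0.1200 ms; t_prop = 1000/200000 s = 5.0000 ms; subtotal = 5.1200 ms
Link 2: t_trans = 12000/(20*10^6) s = 0.6000 ms; t_prop = 200/200000 s = 1.0000 ms; subtotal = 1.6000 ms
Link 3: t_trans = 12000/(2*10^6) s = 6.0000 ms; t_prop = 100/200000 s = 0.5000 ms; subtotal = 6.5000 ms
End-to-end = 5.1200 + 1.6000 + 6.5000 = 13.2200 ms -> 13.220 ms (3 dp)

13.220


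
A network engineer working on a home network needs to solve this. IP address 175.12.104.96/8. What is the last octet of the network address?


Given: IP = 175.12.104.96, prefix = /8
Subnet mask = 255.0.0.0
Last octet of IP: 96
Last octet of mask: 0
Network last octet = 96 AND 0 = 0

0


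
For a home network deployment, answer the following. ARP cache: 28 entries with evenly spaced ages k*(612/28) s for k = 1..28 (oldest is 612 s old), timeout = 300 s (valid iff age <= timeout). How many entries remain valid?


Ages are k * 612/28 s for k = 1..28 (spacing = 21.8571 s).
Entry k is valid iff k * 612/28 <= 300 iff k <= 28 * 300 / 612 = 13.7255
n_valid = floor(13.7255) = 13
(n_stale = 28 - 13 = 15)

13


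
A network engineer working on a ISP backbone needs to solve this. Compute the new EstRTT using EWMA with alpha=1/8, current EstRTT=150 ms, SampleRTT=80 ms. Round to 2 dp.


Given: EstRTT = 150 ms, SampleRTT = 80 ms, alpha = 1/8
New EstRTT = (1 - alpha) * EstRTT + alpha * SampleRTT
(7/8) * 150 = 131.25
(1/8) * 80 = 10
New EstRTT = 131.25 + 10 = 141.25 ms -> 141.25 ms (2 dp)

141.25


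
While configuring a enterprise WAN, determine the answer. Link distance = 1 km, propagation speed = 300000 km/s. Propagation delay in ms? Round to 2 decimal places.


Given: distance = 1 km, speed = 300000 km/s
Delay = distance / speed = 1 / 300000 seconds
Delay in ms = 1 * 1000 / 300000
Delay = 0.0033 ms
Rounded to 2 dp = 0.00 ms

0.00


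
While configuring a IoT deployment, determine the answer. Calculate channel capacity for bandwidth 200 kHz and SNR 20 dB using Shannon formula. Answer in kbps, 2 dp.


Given: B = 200 kHz, SNR = 20 dB
SNR linear = 10^(20/10) = 100
1 + SNR = 101
log2(101) = 6.6582114828
C = 200 * 1000 * 6.6582114828 = 1331642.2966 bps
C = 1331.642297 kbps -> 1331.64 kbps (2 dp)

1331.64


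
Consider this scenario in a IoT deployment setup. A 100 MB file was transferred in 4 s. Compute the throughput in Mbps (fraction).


Given: file = 100 MB, time = 4 s
File in Mb = 100 * 8 = 800 Mb
Throughput = 800 / 4 Mbps
Throughput = 200 Mbps

200


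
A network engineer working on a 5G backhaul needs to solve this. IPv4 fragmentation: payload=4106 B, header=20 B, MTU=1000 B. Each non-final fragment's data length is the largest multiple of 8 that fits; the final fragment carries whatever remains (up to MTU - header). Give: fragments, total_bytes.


Max data per non-final fragment = floor((MTU - header)/8)*8 = floor((1000 - 20)/8)*8 = floor(980/8)*8 = 976 B
Final fragment needs no 8-byte alignment: it can carry up to MTU - header = 980 B
Non-final fragments needed = ceil((payload - 980) / 976) = ceil(3126/976) = ceil(3.2029) = 4
Number of fragments = 4 + 1 = 5
Fragment sizes (data): 4 * 976 B + 202 B (last, 202 <= 980 OK)
Total bytes sent = payload + n_frags * header = 4106 + 5*20 = 4106 + 100 = 4206 B

5, 4206


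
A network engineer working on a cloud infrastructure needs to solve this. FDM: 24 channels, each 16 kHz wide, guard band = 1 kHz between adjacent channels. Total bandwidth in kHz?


Given: 24 channels, 16 kHz each, guard = 1 kHz
Channel bandwidth = 24 * 16 = 384 kHz
Guard bands = 23 gaps * 1 kHz = 23 kHz
Total = 384 + 23 = 407 kHz

407


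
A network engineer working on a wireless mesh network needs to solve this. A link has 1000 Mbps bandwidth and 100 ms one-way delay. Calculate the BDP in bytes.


Given: bandwidth = 1000 Mbps, delay = 100 ms
BDP in bits = 1000 * 10^6 * 100 / 1000
BDP in bits = 100000000
BDP in bytes = 100000000 / 8 = 12500000

12500000


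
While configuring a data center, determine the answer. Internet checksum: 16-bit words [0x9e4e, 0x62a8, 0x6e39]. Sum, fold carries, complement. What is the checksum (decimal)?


Given words: [0x9e4e, 0x62a8, 0x6e39]
Step 1: Sum all words
Raw sum = 40526 + 25256 + 28217 = 93999
Step 2: Fold carry: (28463 + 1) = 28464
One's complement = ~28464 & 0xFFFF = 37071

37071


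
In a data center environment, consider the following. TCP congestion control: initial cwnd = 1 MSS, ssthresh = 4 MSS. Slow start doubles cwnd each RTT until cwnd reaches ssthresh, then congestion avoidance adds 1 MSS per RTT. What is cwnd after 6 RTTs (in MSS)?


RTT 0: cwnd = 1 MSS (initial)
RTT 1: cwnd = 2 MSS (slow start, doubled)
RTT 2: cwnd = 4 MSS (slow start, doubled)
RTT 3: cwnd = 5 MSS (congestion avoidance, +1)
RTT 4: cwnd = 6 MSS (congestion avoidance, +1)
RTT 5: cwnd = 7 MSS (congestion avoidance, +1)
RTT 6: cwnd = 8 MSS (congestion avoidance, +1)

8


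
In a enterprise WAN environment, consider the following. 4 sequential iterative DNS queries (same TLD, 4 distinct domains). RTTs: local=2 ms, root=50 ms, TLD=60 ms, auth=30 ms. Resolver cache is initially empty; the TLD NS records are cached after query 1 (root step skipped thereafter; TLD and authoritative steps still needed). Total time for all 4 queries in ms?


Lookup 1 (cold cache): local + root + TLD + auth = 2 + 50 + 60 + 30 = 142 ms
Lookups 2..4 (TLD NS cached -> skip root; new domain -> still ask TLD and auth): local + TLD + auth = 2 + 60 + 30 = 92 ms each
Remaining 3 lookups: 3 * 92 = 276 ms
Total = 142 + 276 = 418 ms

418


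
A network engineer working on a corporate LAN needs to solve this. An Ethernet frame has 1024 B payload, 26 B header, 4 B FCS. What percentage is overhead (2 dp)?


Given: payload = 1024 B, header = 26 B, trailer = 4 B
Overhead bytes = header + trailer = 26 + 4 = 30
Total frame = payload + overhead = 1024 + 30 = 1054
Overhead % = 30 / 1054 * 100 = 2.8463% -> 2.85% (2 dp)

2.85


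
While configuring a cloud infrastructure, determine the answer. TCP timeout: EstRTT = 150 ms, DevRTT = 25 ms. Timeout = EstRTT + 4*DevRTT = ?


Given: EstRTT = 150 ms, DevRTT = 25 ms
Timeout = EstRTT + 4 * DevRTT
4 * DevRTT = 4 * 25 = 100
Timeout = 150 + 100 = 250 ms

250


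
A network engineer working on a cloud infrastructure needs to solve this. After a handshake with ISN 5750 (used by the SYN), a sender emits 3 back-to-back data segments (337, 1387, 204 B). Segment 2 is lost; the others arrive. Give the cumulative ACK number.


SYN uses sequence number 5750; first data byte = ISN + 1 = 5751.
Segment 1: SEQ = 5751, len = 337 B, covers [5751, 6087]
Segment 2: SEQ = 6088, len = 1387 B, covers [6088, 7474] [LOST]
Segment 3: SEQ = 7475, len = 204 B, covers [7475, 7678]
In-order data received: bytes [5751, 6087] (segments 1..1).
Segment 2 missing -> gap begins at byte 6088; later segments buffered out of order.
Cumulative ACK = next expected in-order byte = 5751 + 337 = 6088

6088


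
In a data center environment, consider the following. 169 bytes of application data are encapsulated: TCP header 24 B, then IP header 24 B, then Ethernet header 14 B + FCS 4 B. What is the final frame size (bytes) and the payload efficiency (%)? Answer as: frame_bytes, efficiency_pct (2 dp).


TCP segment = 169 + 24 = 193 B
IP packet = 193 + 24 = 217 B
Ethernet frame = 217 + 14 + 4 = 235 B
Efficiency = app / frame = 169 / 235 = 0.719149 = 71.9149% -> 71.91% (2 dp)

235, 71.91


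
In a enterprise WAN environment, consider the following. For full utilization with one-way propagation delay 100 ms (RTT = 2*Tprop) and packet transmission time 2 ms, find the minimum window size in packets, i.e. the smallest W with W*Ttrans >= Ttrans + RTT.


Given: Ttrans = 2 ms, RTT = 200 ms (= 2 * Tprop, Tprop = 100 ms)
Time until first ACK returns = Ttrans + RTT = 2 + 200 = 202 ms
Need W * Ttrans >= Ttrans + RTT  ->  W >= (Ttrans + RTT) / Ttrans
(Ttrans + RTT) / Ttrans = 202 / 2 = 101
W_min = ceil(101) = 101

101


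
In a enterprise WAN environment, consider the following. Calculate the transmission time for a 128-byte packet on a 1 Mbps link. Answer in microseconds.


Given: packet = 128 bytes, bandwidth = 1 Mbps
Packet in bits = 128 * 8 = 1024 bits
Bandwidth = 1 * 10^6 = 1000000 bps
Time = 1024 / 1000000 seconds
Time in us = 1024 * 10^6 / 1000000 = 1024

1024


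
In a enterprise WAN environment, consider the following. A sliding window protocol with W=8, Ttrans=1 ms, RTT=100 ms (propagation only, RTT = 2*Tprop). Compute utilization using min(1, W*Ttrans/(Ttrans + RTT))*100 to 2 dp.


Given: W = 8, Ttrans = 1 ms, RTT = 100 ms (= 2 * Tprop, Tprop = 50 ms)
Cycle time = Ttrans + RTT = 1 + 100 = 101 ms (first packet sent until its ACK returns)
W * Ttrans = 8 * 1 = 8 ms of sending per cycle
W * Ttrans / (Ttrans + RTT) = 8 / 101 = 0.079208
U = min(1, 0.079208) = 0.079208
U% = 7.92%

7.92


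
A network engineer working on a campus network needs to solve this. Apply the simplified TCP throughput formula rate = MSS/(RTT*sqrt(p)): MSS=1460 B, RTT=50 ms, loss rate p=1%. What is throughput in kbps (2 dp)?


Given: MSS = 1460 bytes, RTT = 50 ms, loss = 1%
RTT in seconds = 50 / 1000 = 0.05
Loss rate = 1% = 0.01
sqrt(loss) = sqrt(0.01) = 0.1
Throughput (bytes/s) = 1460 / (0.05 * 0.1) = 292000.0000
Throughput (kbps) = 292000.0000 * 8 / 1000 = 2336.000000 -> 2336.00 kbps (2 dp)

2336.00


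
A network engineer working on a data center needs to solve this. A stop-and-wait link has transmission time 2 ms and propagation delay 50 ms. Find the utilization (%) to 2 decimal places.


Given: Ttrans = 2 ms, Tprop = 50 ms
RTT = 2 * Tprop = 2 * 50 = 100 ms
U = Ttrans / (Ttrans + RTT)
U = 2 / (2 + 100)
U = 2 / 102 = 0.019608
U% = 1.96%

1.96


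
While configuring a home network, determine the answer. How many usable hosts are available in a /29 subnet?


Given: subnet mask /29
Host bits = 32 - 29 = 3
Total addresses = 2^3 = 8
Usable hosts = 8 - 2 (network + broadcast) = 6

6


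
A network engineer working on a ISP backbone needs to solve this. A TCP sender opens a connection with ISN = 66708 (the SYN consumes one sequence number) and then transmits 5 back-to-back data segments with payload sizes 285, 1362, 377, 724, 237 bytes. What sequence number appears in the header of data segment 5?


The SYN occupies sequence number ISN = 66708, so the first data byte is ISN + 1 = 66709.
SEQ of data segment i = (ISN + 1) + sum of payload sizes of segments 1..i-1.
Segment 1: SEQ = 66709, payload = 285 bytes
Segment 2: SEQ = 66994, payload = 1362 bytes
Segment 3: SEQ = 68356, payload = 377 bytes
Segment 4: SEQ = 68733, payload = 724 bytes
Segment 5: SEQ = 69457, payload = 237 bytes
SEQ of segment 5 = 66709 + 285 + 1362 + 377 + 724 = 69457

69457


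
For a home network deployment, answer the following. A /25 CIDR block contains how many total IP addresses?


Given: CIDR prefix /25
Host bits = 32 - 25 = 7
Total addresses = 2^7 = 128

128


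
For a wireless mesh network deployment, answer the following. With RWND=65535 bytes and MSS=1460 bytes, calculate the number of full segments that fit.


Given: RWND = 65535 bytes, MSS = 1460 bytes
Full segments = floor(RWND / MSS)
Full segments = floor(65535 / 1460)
Full segments = floor(44.887) = 44

44


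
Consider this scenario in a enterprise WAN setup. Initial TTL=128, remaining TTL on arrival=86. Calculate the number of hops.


Given: initial TTL = 128, received TTL = 86
Hops = initial TTL - received TTL
Hops = 128 - 86 = 42

42


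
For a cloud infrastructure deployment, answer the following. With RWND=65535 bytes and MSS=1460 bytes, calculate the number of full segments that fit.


Given: RWND = 65535 bytes, MSS = 1460 bytes
Full segments = floor(RWND / MSS)
Full segments = floor(65535 / 1460)
Full segments = floor(44.887) = 44

44


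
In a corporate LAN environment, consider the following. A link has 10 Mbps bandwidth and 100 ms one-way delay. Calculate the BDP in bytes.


Given: bandwidth = 10 Mbps, delay = 100 ms
BDP in bits = 10 * 10^6 * 100 / 1000
BDP in bits = 1000000
BDP in bytes = 1000000 / 8 = 125000

125000


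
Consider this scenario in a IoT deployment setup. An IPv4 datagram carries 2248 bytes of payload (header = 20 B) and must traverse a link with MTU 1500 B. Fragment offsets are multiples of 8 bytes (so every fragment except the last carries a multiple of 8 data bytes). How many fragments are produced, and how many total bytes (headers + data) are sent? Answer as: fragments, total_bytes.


Max data per non-final fragment = floor((MTU - header)/8)*8 = floor((1500 - 20)/8)*8 = floor(1480/8)*8 = 1480 B
Final fragment needs no 8-byte alignment: it can carry up to MTU - header = 1480 B
Non-final fragments needed = ceil((payload - 1480) / 1480) = ceil(768/1480) = ceil(0.5189) = 1
Number of fragments = 1 + 1 = 2
Fragment sizes (data): 1 * 1480 B + 768 B (last, 768 <= 1480 OK)
Total bytes sent = payload + n_frags * header = 2248 + 2*20 = 2248 + 40 = 2288 B

2, 2288


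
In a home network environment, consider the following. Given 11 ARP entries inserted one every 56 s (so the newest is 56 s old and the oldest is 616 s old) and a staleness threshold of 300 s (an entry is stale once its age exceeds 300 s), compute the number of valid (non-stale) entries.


Ages are k * 616/11 s for k = 1..11 (spacing = 56.0000 s).
Entry k is valid iff k * 616/11 <= 300 iff k <= 11 * 300 / 616 = 5.3571
n_valid = floor(5.3571) = 5
(n_stale = 11 - 5 = 6)

5


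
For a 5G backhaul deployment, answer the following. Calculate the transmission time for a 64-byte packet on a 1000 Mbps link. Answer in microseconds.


Given: packet = 64 bytes, bandwidth = 1000 Mbps
Packet in bits = 64 * 8 = 512 bits
Bandwidth = 1000 * 10^6 = 1000000000 bps
Time = 512 / 1000000000 seconds
Time in us = 512 * 10^6 / 1000000000 = 0.512

0.512


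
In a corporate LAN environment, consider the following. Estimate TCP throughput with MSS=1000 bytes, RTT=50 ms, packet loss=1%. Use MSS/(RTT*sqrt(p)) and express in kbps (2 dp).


Given: MSS = 1000 bytes, RTT = 50 ms, loss = 1%
RTT in seconds = 50 / 1000 = 0.05
Loss rate = 1% = 0.01
sqrt(loss) = sqrt(0.01) = 0.1
Throughput (bytes/s) = 1000 / (0.05 * 0.1) = 200000.0000
Throughput (kbps) = 200000.0000 * 8 / 1000 = 1600.000000 -> 1600.00 kbps (2 dp)

1600.00


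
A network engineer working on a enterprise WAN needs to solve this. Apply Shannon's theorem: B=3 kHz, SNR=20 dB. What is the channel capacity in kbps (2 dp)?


Given: B = 3 kHz, SNR = 20 dB
SNR linear = 10^(20/10) = 100
1 + SNR = 101
log2(101) = 6.6582114828
C = 3 * 1000 * 6.6582114828 = 19974.6344 bps
C = 19.974634 kbps -> 19.97 kbps (2 dp)

19.97


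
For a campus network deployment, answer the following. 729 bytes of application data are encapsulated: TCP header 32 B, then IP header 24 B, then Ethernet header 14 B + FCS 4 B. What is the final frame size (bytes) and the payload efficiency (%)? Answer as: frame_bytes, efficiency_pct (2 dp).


TCP segment = 729 + 32 = 761 B
IP packet = 761 + 24 = 785 B
Ethernet frame = 785 + 14 + 4 = 803 B
Efficiency = app / frame = 729 / 803 = 0.907846 = 90.7846% -> 90.78% (2 dp)

803, 90.78


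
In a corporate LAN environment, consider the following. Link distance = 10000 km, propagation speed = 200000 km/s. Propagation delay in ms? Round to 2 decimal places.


Given: distance = 10000 km, speed = 200000 km/s
Delay = distance / speed = 10000 / 200000 seconds
Delay in ms = 10000 * 1000 / 200000
Delay = 50.0000 ms
Rounded to 2 dp = 50.00 ms

50.00


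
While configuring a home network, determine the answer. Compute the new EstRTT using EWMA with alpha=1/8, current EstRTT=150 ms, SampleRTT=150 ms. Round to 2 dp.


Given: EstRTT = 150 ms, SampleRTT = 150 ms, alpha = 1/8
New EstRTT = (1 - alpha) * EstRTT + alpha * SampleRTT
(7/8) * 150 = 131.25
(1/8) * 150 = 18.75
New EstRTT = 131.25 + 18.75 = 150 ms -> 150.00 ms (2 dp)

150.00


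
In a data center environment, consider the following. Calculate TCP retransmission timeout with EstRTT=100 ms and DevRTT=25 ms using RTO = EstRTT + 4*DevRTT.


Given: EstRTT = 100 ms, DevRTT = 25 ms
Timeout = EstRTT + 4 * DevRTT
4 * DevRTT = 4 * 25 = 100
Timeout = 100 + 100 = 200 ms

200


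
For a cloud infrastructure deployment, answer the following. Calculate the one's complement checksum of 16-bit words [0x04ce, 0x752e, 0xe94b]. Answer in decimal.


Given words: [0x04ce, 0x752e, 0xe94b]
Step 1: Sum all words
Raw sum = 1230 + 29998 + 59723 = 90951
Step 2: Fold carry: (25415 + 1) = 25416
One's complement = ~25416 & 0xFFFF = 40119

40119


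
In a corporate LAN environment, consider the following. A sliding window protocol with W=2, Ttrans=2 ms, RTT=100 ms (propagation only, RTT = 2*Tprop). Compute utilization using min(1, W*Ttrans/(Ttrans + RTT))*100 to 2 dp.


Given: W = 2, Ttrans = 2 ms, RTT = 100 ms (= 2 * Tprop, Tprop = 50 ms)
Cycle time = Ttrans + RTT = 2 + 100 = 102 ms (first packet sent until its ACK returns)
W * Ttrans = 2 * 2 = 4 ms of sending per cycle
W * Ttrans / (Ttrans + RTT) = 4 / 102 = 0.039216
U = min(1, 0.039216) = 0.039216
U% = 3.92%

3.92


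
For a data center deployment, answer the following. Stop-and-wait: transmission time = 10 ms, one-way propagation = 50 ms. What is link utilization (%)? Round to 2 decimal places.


Given: Ttrans = 10 ms, Tprop = 50 ms
RTT = 2 * Tprop = 2 * 50 = 100 ms
U = Ttrans / (Ttrans + RTT)
U = 10 / (10 + 100)
U = 10 / 110 = 0.090909
U% = 9.09%

9.09


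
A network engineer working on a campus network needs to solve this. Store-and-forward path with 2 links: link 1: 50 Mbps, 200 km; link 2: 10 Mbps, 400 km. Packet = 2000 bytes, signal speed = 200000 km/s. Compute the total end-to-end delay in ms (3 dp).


Packet = 2000 bytes = 16000 bits. Store-and-forward: sum (t_trans + t_prop) per link.
Link 1: t_trans = 16000/(50*10^6) s = 0.3200 ms; t_prop = 200/200000 s = 1.0000 ms; subtotal = 1.3200 ms
Link 2: t_trans = 16000/(10*10^6) s = 1.6000 ms; t_prop = 400/200000 s = 2.0000 ms; subtotal = 3.6000 ms
End-to-end = 1.3200 + 3.6000 = 4.9200 ms -> 4.920 ms (3 dp)

4.920


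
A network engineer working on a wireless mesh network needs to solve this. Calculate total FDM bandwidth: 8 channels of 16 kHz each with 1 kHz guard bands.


Given: 8 channels, 16 kHz each, guard = 1 kHz
Channel bandwidth = 8 * 16 = 128 kHz
Guard bands = 7 gaps * 1 kHz = 7 kHz
Total = 128 + 7 = 135 kHz

135


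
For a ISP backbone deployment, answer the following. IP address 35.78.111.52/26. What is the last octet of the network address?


Given: IP = 35.78.111.52, prefix = /26
Subnet mask = 255.255.255.192
Last octet of IP: 52
Last octet of mask: 192
Network last octet = 52 AND 192 = 0

0


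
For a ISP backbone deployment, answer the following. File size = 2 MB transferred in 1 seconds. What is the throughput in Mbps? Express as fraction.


Given: file = 2 MB, time = 1 s
File in Mb = 2 * 8 = 16 Mb
Throughput = 16 / 1 Mbps
Throughput = 16 Mbps

16


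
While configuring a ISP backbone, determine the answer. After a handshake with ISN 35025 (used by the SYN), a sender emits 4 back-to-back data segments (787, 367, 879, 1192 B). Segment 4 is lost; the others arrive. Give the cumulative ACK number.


SYN uses sequence number 35025; first data byte = ISN + 1 = 35026.
Segment 1: SEQ = 35026, len = 787 B, covers [35026, 35812]
Segment 2: SEQ = 35813, len = 367 B, covers [35813, 36179]
Segment 3: SEQ = 36180, len = 879 B, covers [36180, 37058]
Segment 4: SEQ = 37059, len = 1192 B, covers [37059, 38250] [LOST]
In-order data received: bytes [35026, 37058] (segments 1..3).
Segment 4 missing -> gap begins at byte 37059.
Cumulative ACK = next expected in-order byte = 35026 + 787 + 367 + 879 = 37059

37059


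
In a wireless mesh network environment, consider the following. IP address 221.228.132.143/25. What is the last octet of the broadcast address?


Given: IP = 221.228.132.143, prefix = /25
Host bits = 32 - 25 = 7
Network last octet = 143 AND mask = 128
Host part size = 2^7 - 1 = 127
Broadcast last octet = 128 OR 127 = 255

255


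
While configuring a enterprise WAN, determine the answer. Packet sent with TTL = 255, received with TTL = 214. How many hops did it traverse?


Given: initial TTL = 255, received TTL = 214
Hops = initial TTL - received TTL
Hops = 255 - 214 = 41

41


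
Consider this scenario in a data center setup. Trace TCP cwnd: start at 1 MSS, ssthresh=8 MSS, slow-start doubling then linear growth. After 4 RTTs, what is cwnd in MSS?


RTT 0: cwnd = 1 MSS (initial)
RTT 1: cwnd = 2 MSS (slow start, doubled)
RTT 2: cwnd = 4 MSS (slow start, doubled)
RTT 3: cwnd = 8 MSS (slow start, doubled)
RTT 4: cwnd = 9 MSS (congestion avoidance, +1)

9


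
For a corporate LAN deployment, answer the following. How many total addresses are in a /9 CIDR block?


Given: CIDR prefix /9
Host bits = 32 - 9 = 23
Total addresses = 2^23 = 8388608

8388608


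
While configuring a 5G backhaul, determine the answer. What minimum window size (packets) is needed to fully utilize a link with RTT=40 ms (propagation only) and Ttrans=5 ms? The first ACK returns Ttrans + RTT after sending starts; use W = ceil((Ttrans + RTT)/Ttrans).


Given: Ttrans = 5 ms, RTT = 40 ms (= 2 * Tprop, Tprop = 20 ms)
Time until first ACK returns = Ttrans + RTT = 5 + 40 = 45 ms
Need W * Ttrans >= Ttrans + RTT  ->  W >= (Ttrans + RTT) / Ttrans
(Ttrans + RTT) / Ttrans = 45 / 5 = 9
W_min = ceil(9) = 9

9
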